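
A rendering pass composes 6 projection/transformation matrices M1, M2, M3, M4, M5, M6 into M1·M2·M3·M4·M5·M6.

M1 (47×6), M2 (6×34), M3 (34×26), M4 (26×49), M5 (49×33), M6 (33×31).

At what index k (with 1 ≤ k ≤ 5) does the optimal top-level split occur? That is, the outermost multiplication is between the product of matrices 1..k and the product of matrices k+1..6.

1

Adjacent pairs: M1M2 = 47·6·34 = 9588; M2M3 = 6·34·26 = 5304; M3M4 = 34·26·49 = 43316; M4M5 = 26·49·33 = 42042; M5M6 = 49·33·31 = 50127.
Length 3: M1..M3: k=1: 0+5304+47·6·26=12636; k=2: 9588+0+47·34·26=51136 → min 12636 | M2..M4: k=2: 0+43316+6·34·49=53312; k=3: 5304+0+6·26·49=12948 → min 12948 | M3..M5: k=3: 0+42042+34·26·33=71214; k=4: 43316+0+34·49·33=98294 → min 71214 | M4..M6: k=4: 0+50127+26·49·31=89621; k=5: 42042+0+26·33·31=68640 → min 68640.
Length 4: M1..M4: k=1: 0+12948+47·6·49=26766; k=2: 9588+43316+47·34·49=131206; k=3: 12636+0+47·26·49=72514 → min 26766 | M2..M5: k=2: 0+71214+6·34·33=77946; k=3: 5304+42042+6·26·33=52494; k=4: 12948+0+6·49·33=22650 → min 22650 | M3..M6: k=3: 0+68640+34·26·31=96044; k=4: 43316+50127+34·49·31=145089; k=5: 71214+0+34·33·31=105996 → min 96044.
Length 5: M1..M5: k=1: 0+22650+47·6·33=31956; k=2: 9588+71214+47·34·33=133536; k=3: 12636+42042+47·26·33=95004; k=4: 26766+0+47·49·33=102765 → min 31956 | M2..M6: k=2: 0+96044+6·34·31=102368; k=3: 5304+68640+6·26·31=78780; k=4: 12948+50127+6·49·31=72189; k=5: 22650+0+6·33·31=28788 → min 28788.
Top-level splits: k=1: (M1..M1)·(M2..M6) → 0+28788+47·6·31 = 37530; k=2: (M1..M2)·(M3..M6) → 9588+96044+47·34·31 = 155170; k=3: (M1..M3)·(M4..M6) → 12636+68640+47·26·31 = 119158; k=4: (M1..M4)·(M5..M6) → 26766+50127+47·49·31 = 148286; k=5: (M1..M5)·(M6..M6) → 31956+0+47·33·31 = 80037.
Best split is after M1, i.e. k = 1.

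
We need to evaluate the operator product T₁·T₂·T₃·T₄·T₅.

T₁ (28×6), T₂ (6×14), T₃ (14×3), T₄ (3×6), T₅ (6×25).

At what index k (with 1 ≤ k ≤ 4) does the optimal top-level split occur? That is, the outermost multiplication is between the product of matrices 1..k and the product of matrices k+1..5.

3

Adjacent pairs: T₁T₂ = 28·6·14 = 2352; T₂T₃ = 6·14·3 = 252; T₃T₄ = 14·3·6 = 252; T₄T₅ = 3·6·25 = 450.
Length 3: T₁..T₃: k=1: 0+252+28·6·3=756; k=2: 2352+0+28·14·3=3528 → min 756 | T₂..T₄: k=2: 0+252+6·14·6=756; k=3: 252+0+6·3·6=360 → min 360 | T₃..T₅: k=3: 0+450+14·3·25=1500; k=4: 252+0+14·6·25=2352 → min 1500.
Length 4: T₁..T₄: k=1: 0+360+28·6·6=1368; k=2: 2352+252+28·14·6=4956; k=3: 756+0+28·3·6=1260 → min 1260 | T₂..T₅: k=2: 0+1500+6·14·25=3600; k=3: 252+450+6·3·25=1152; k=4: 360+0+6·6·25=1260 → min 1152.
Top-level splits: k=1: (T₁..T₁)·(T₂..T₅) → 0+1152+28·6·25 = 5352; k=2: (T₁..T₂)·(T₃..T₅) → 2352+1500+28·14·25 = 13652; k=3: (T₁..T₃)·(T₄..T₅) → 756+450+28·3·25 = 3306; k=4: (T₁..T₄)·(T₅..T₅) → 1260+0+28·6·25 = 5460.
Best split is after T₃, i.e. k = 3.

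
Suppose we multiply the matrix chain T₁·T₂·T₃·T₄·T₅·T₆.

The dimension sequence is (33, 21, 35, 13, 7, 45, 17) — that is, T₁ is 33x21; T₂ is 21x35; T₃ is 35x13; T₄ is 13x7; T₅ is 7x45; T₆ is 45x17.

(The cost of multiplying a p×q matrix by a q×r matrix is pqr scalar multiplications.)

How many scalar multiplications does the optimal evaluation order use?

22463

Adjacent pairs: T₁T₂ = 33·21·35 = 24255; T₂T₃ = 21·35·13 = 9555; T₃T₄ = 35·13·7 = 3185; T₄T₅ = 13·7·45 = 4095; T₅T₆ = 7·45·17 = 5355.
Length 3: T₁..T₃: k=1: 0+9555+33·21·13=18564; k=2: 24255+0+33·35·13=39270 → min 18564 | T₂..T₄: k=2: 0+3185+21·35·7=8330; k=3: 9555+0+21·13·7=11466 → min 8330 | T₃..T₅: k=3: 0+4095+35·13·45=24570; k=4: 3185+0+35·7·45=14210 → min 14210 | T₄..T₆: k=4: 0+5355+13·7·17=6902; k=5: 4095+0+13·45·17=14040 → min 6902.
Length 4: T₁..T₄: k=1: 0+8330+33·21·7=13181; k=2: 24255+3185+33·35·7=35525; k=3: 18564+0+33·13·7=21567 → min 13181 | T₂..T₅: k=2: 0+14210+21·35·45=47285; k=3: 9555+4095+21·13·45=25935; k=4: 8330+0+21·7·45=14945 → min 14945 | T₃..T₆: k=3: 0+6902+35·13·17=14637; k=4: 3185+5355+35·7·17=12705; k=5: 14210+0+35·45·17=40985 → min 12705.
Length 5: T₁..T₅: k=1: 0+14945+33·21·45=46130; k=2: 24255+14210+33·35·45=90440; k=3: 18564+4095+33·13·45=41964; k=4: 13181+0+33·7·45=23576 → min 23576 | T₂..T₆: k=2: 0+12705+21·35·17=25200; k=3: 9555+6902+21·13·17=21098; k=4: 8330+5355+21·7·17=16184; k=5: 14945+0+21·45·17=31010 → min 16184.
Length 6: T₁..T₆: k=1: 0+16184+33·21·17=27965; k=2: 24255+12705+33·35·17=56595; k=3: 18564+6902+33·13·17=32759; k=4: 13181+5355+33·7·17=22463; k=5: 23576+0+33·45·17=48821 → min 22463.
Optimal order: ((T₁·(T₂·(T₃·T₄)))·(T₅·T₆)) with cost 22463.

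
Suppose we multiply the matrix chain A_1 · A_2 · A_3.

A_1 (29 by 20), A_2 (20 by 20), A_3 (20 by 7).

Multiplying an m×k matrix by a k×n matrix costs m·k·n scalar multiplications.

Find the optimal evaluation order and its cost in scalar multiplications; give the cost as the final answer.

(A_1 · (A_2 · A_3)): cost 6860.
((A_1 · A_2) · A_3): cost 15660.
Optimal: (A_1 · (A_2 · A_3)) with cost 6860.

6860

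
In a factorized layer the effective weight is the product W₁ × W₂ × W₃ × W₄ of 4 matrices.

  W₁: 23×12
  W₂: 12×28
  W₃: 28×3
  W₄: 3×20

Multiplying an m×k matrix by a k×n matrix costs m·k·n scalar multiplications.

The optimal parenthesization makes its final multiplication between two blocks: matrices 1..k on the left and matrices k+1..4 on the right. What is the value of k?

3

Adjacent pairs: W₁W₂ = 23·12·28 = 7728; W₂W₃ = 12·28·3 = 1008; W₃W₄ = 28·3·20 = 1680.
Length 3: W₁..W₃: k=1: 0+1008+23·12·3=1836; k=2: 7728+0+23·28·3=9660 → min 1836 | W₂..W₄: k=2: 0+1680+12·28·20=8400; k=3: 1008+0+12·3·20=1728 → min 1728.
Top-level splits: k=1: (W₁..W₁)·(W₂..W₄) → 0+1728+23·12·20 = 7248; k=2: (W₁..W₂)·(W₃..W₄) → 7728+1680+23·28·20 = 22288; k=3: (W₁..W₃)·(W₄..W₄) → 1836+0+23·3·20 = 3216.
Best split is after W₃, i.e. k = 3.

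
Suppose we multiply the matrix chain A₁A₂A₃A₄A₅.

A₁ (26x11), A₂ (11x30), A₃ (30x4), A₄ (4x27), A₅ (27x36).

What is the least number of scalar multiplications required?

10096

Adjacent pairs: A₁A₂ = 26·11·30 = 8580; A₂A₃ = 11·30·4 = 1320; A₃A₄ = 30·4·27 = 3240; A₄A₅ = 4·27·36 = 3888.
Length 3: A₁..A₃: k=1: 0+1320+26·11·4=2464; k=2: 8580+0+26·30·4=11700 → min 2464 | A₂..A₄: k=2: 0+3240+11·30·27=12150; k=3: 1320+0+11·4·27=2508 → min 2508 | A₃..A₅: k=3: 0+3888+30·4·36=8208; k=4: 3240+0+30·27·36=32400 → min 8208.
Length 4: A₁..A₄: k=1: 0+2508+26·11·27=10230; k=2: 8580+3240+26·30·27=32880; k=3: 2464+0+26·4·27=5272 → min 5272 | A₂..A₅: k=2: 0+8208+11·30·36=20088; k=3: 1320+3888+11·4·36=6792; k=4: 2508+0+11·27·36=13200 → min 6792.
Length 5: A₁..A₅: k=1: 0+6792+26·11·36=17088; k=2: 8580+8208+26·30·36=44868; k=3: 2464+3888+26·4·36=10096; k=4: 5272+0+26·27·36=30544 → min 10096.
Optimal order: ((A₁(A₂A₃))(A₄A₅)) with cost 10096.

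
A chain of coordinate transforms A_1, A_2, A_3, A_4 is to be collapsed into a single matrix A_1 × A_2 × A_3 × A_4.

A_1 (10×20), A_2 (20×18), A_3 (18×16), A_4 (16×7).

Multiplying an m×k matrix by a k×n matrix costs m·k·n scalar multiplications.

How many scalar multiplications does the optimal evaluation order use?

5936

Adjacent pairs: A_1A_2 = 10·20·18 = 3600; A_2A_3 = 20·18·16 = 5760; A_3A_4 = 18·16·7 = 2016.
Length 3: A_1..A_3: k=1: 0+5760+10·20·16=8960; k=2: 3600+0+10·18·16=6480 → min 6480 | A_2..A_4: k=2: 0+2016+20·18·7=4536; k=3: 5760+0+20·16·7=8000 → min 4536.
Length 4: A_1..A_4: k=1: 0+4536+10·20·7=5936; k=2: 3600+2016+10·18·7=6876; k=3: 6480+0+10·16·7=7600 → min 5936.
Optimal order: (A_1 × (A_2 × (A_3 × A_4))) with cost 5936.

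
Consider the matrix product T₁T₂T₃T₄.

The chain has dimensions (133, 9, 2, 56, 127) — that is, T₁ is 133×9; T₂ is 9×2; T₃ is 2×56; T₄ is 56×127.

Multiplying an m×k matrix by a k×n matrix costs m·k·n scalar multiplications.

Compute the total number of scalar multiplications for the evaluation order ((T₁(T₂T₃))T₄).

1013936

(T₂T₃): 9×2 by 2×56 → 9×56, cost 9·2·56 = 1008
(T₁(T₂T₃)): 133×9 by 9×56 → 133×56, cost 133·9·56 = 67032; cumulative 68040
((T₁(T₂T₃))T₄): 133×56 by 56×127 → 133×127, cost 133·56·127 = 945896; cumulative 1013936
Total: 1013936 scalar multiplications.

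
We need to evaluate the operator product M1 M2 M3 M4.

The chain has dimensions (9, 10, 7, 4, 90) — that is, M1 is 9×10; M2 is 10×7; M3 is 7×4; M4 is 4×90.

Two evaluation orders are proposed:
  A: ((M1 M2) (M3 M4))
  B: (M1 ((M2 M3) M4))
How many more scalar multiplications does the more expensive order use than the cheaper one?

3160

Order A = ((M1 M2) (M3 M4)): (M1 M2): 9×10 by 10×7 → 9×7, cost 9·10·7 = 630; (M3 M4): 7×4 by 4×90 → 7×90, cost 7·4·90 = 2520; ((M1 M2) (M3 M4)): 9×7 by 7×90 → 9×90, cost 9·7·90 = 5670; cumulative 8820. Total 8820.
Order B = (M1 ((M2 M3) M4)): (M2 M3): 10×7 by 7×4 → 10×4, cost 10·7·4 = 280; ((M2 M3) M4): 10×4 by 4×90 → 10×90, cost 10·4·90 = 3600; cumulative 3880; (M1 ((M2 M3) M4)): 9×10 by 10×90 → 9×90, cost 9·10·90 = 8100; cumulative 11980. Total 11980.
Difference: |8820 − 11980| = 3160.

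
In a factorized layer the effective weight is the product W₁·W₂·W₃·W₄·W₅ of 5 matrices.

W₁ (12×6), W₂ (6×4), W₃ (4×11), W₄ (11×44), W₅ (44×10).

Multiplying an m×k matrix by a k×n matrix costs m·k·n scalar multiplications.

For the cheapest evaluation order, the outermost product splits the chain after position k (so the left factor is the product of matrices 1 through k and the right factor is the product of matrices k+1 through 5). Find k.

2

Adjacent pairs: W₁W₂ = 12·6·4 = 288; W₂W₃ = 6·4·11 = 264; W₃W₄ = 4·11·44 = 1936; W₄W₅ = 11·44·10 = 4840.
Length 3: W₁..W₃: k=1: 0+264+12·6·11=1056; k=2: 288+0+12·4·11=816 → min 816 | W₂..W₄: k=2: 0+1936+6·4·44=2992; k=3: 264+0+6·11·44=3168 → min 2992 | W₃..W₅: k=3: 0+4840+4·11·10=5280; k=4: 1936+0+4·44·10=3696 → min 3696.
Length 4: W₁..W₄: k=1: 0+2992+12·6·44=6160; k=2: 288+1936+12·4·44=4336; k=3: 816+0+12·11·44=6624 → min 4336 | W₂..W₅: k=2: 0+3696+6·4·10=3936; k=3: 264+4840+6·11·10=5764; k=4: 2992+0+6·44·10=5632 → min 3936.
Top-level splits: k=1: (W₁..W₁)·(W₂..W₅) → 0+3936+12·6·10 = 4656; k=2: (W₁..W₂)·(W₃..W₅) → 288+3696+12·4·10 = 4464; k=3: (W₁..W₃)·(W₄..W₅) → 816+4840+12·11·10 = 6976; k=4: (W₁..W₄)·(W₅..W₅) → 4336+0+12·44·10 = 9616.
Best split is after W₂, i.e. k = 2.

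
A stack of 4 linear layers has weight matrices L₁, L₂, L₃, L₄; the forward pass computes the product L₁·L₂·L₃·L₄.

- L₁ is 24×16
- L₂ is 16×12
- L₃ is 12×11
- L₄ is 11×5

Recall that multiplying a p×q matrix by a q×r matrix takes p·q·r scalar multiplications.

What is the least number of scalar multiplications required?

Adjacent pairs: L₁L₂ = 24·16·12 = 4608; L₂L₃ = 16·12·11 = 2112; L₃L₄ = 12·11·5 = 660.
Length 3: L₁..L₃: k=1: 0+2112+24·16·11=6336; k=2: 4608+0+24·12·11=7776 → min 6336 | L₂..L₄: k=2: 0+660+16·12·5=1620; k=3: 2112+0+16·11·5=2992 → min 1620.
Length 4: L₁..L₄: k=1: 0+1620+24·16·5=3540; k=2: 4608+660+24·12·5=6708; k=3: 6336+0+24·11·5=7656 → min 3540.
Optimal order: (L₁·(L₂·(L₃·L₄))) with cost 3540.

3540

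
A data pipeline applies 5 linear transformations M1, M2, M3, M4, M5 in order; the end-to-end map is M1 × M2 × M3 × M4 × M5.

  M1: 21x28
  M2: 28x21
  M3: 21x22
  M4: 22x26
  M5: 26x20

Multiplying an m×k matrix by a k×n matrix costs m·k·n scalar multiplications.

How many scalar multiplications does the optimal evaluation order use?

Adjacent pairs: M1M2 = 21·28·21 = 12348; M2M3 = 28·21·22 = 12936; M3M4 = 21·22·26 = 12012; M4M5 = 22·26·20 = 11440.
Length 3: M1..M3: k=1: 0+12936+21·28·22=25872; k=2: 12348+0+21·21·22=22050 → min 22050 | M2..M4: k=2: 0+12012+28·21·26=27300; k=3: 12936+0+28·22·26=28952 → min 27300 | M3..M5: k=3: 0+11440+21·22·20=20680; k=4: 12012+0+21·26·20=22932 → min 20680.
Length 4: M1..M4: k=1: 0+27300+21·28·26=42588; k=2: 12348+12012+21·21·26=35826; k=3: 22050+0+21·22·26=34062 → min 34062 | M2..M5: k=2: 0+20680+28·21·20=32440; k=3: 12936+11440+28·22·20=36696; k=4: 27300+0+28·26·20=41860 → min 32440.
Length 5: M1..M5: k=1: 0+32440+21·28·20=44200; k=2: 12348+20680+21·21·20=41848; k=3: 22050+11440+21·22·20=42730; k=4: 34062+0+21·26·20=44982 → min 41848.
Optimal order: ((M1 × M2) × (M3 × (M4 × M5))) with cost 41848.

41848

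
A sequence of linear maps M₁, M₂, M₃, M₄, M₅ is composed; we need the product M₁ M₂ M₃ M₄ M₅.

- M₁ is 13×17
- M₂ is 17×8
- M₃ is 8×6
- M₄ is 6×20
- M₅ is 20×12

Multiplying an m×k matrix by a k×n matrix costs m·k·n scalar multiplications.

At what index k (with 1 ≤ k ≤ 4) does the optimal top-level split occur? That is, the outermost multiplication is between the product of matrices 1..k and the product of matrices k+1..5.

3

Adjacent pairs: M₁M₂ = 13·17·8 = 1768; M₂M₃ = 17·8·6 = 816; M₃M₄ = 8·6·20 = 960; M₄M₅ = 6·20·12 = 1440.
Length 3: M₁..M₃: k=1: 0+816+13·17·6=2142; k=2: 1768+0+13·8·6=2392 → min 2142 | M₂..M₄: k=2: 0+960+17·8·20=3680; k=3: 816+0+17·6·20=2856 → min 2856 | M₃..M₅: k=3: 0+1440+8·6·12=2016; k=4: 960+0+8·20·12=2880 → min 2016.
Length 4: M₁..M₄: k=1: 0+2856+13·17·20=7276; k=2: 1768+960+13·8·20=4808; k=3: 2142+0+13·6·20=3702 → min 3702 | M₂..M₅: k=2: 0+2016+17·8·12=3648; k=3: 816+1440+17·6·12=3480; k=4: 2856+0+17·20·12=6936 → min 3480.
Top-level splits: k=1: (M₁..M₁)·(M₂..M₅) → 0+3480+13·17·12 = 6132; k=2: (M₁..M₂)·(M₃..M₅) → 1768+2016+13·8·12 = 5032; k=3: (M₁..M₃)·(M₄..M₅) → 2142+1440+13·6·12 = 4518; k=4: (M₁..M₄)·(M₅..M₅) → 3702+0+13·20·12 = 6822.
Best split is after M₃, i.e. k = 3.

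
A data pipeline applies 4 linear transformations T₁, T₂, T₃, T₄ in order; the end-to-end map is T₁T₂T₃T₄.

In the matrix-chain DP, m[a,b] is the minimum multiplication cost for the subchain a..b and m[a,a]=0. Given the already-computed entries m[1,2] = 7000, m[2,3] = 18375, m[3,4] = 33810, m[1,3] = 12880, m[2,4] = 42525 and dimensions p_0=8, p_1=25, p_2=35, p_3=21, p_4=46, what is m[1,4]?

20608

m[1,4] = min over k∈[1,3] of m[1,k]+m[k+1,4]+p_{0}·p_k·p_{4}.
k=1: 0 + 42525 + 8·25·46 = 51725; k=2: 7000 + 33810 + 8·35·46 = 53690; k=3: 12880 + 0 + 8·21·46 = 20608.
Minimum: 20608 at k=3.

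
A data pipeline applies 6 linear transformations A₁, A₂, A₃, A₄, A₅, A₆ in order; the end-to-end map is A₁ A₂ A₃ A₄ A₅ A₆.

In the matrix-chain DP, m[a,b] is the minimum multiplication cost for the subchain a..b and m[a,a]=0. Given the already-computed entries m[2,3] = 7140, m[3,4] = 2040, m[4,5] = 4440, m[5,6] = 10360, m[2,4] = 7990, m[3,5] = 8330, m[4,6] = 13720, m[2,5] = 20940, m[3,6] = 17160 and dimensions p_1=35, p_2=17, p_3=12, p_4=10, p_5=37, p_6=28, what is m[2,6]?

28150

m[2,6] = min over k∈[2,5] of m[2,k]+m[k+1,6]+p_{1}·p_k·p_{6}.
k=2: 0 + 17160 + 35·17·28 = 33820; k=3: 7140 + 13720 + 35·12·28 = 32620; k=4: 7990 + 10360 + 35·10·28 = 28150; k=5: 20940 + 0 + 35·37·28 = 57200.
Minimum: 28150 at k=4.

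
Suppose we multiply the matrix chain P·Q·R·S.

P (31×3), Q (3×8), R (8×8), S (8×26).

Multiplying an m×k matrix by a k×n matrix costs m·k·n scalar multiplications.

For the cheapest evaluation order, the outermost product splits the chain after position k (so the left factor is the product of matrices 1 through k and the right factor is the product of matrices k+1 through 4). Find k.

1

Adjacent pairs: PQ = 31·3·8 = 744; QR = 3·8·8 = 192; RS = 8·8·26 = 1664.
Length 3: P..R: k=1: 0+192+31·3·8=936; k=2: 744+0+31·8·8=2728 → min 936 | Q..S: k=2: 0+1664+3·8·26=2288; k=3: 192+0+3·8·26=816 → min 816.
Top-level splits: k=1: (P..P)·(Q..S) → 0+816+31·3·26 = 3234; k=2: (P..Q)·(R..S) → 744+1664+31·8·26 = 8856; k=3: (P..R)·(S..S) → 936+0+31·8·26 = 7384.
Best split is after P, i.e. k = 1.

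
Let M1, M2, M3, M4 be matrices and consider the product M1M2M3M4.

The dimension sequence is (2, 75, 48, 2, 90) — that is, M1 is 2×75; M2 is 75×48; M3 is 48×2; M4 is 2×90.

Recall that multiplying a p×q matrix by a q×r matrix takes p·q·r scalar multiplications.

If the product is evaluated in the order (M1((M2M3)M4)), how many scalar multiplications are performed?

(M2M3): 75×48 by 48×2 → 75×2, cost 75·48·2 = 7200
((M2M3)M4): 75×2 by 2×90 → 75×90, cost 75·2·90 = 13500; cumulative 20700
(M1((M2M3)M4)): 2×75 by 75×90 → 2×90, cost 2·75·90 = 13500; cumulative 34200
Total: 34200 scalar multiplications.

34200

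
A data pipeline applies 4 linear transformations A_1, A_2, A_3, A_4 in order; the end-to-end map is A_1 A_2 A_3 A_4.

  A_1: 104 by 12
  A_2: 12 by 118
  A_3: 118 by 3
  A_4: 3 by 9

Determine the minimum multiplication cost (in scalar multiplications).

10800

Adjacent pairs: A_1A_2 = 104·12·118 = 147264; A_2A_3 = 12·118·3 = 4248; A_3A_4 = 118·3·9 = 3186.
Length 3: A_1..A_3: k=1: 0+4248+104·12·3=7992; k=2: 147264+0+104·118·3=184080 → min 7992 | A_2..A_4: k=2: 0+3186+12·118·9=15930; k=3: 4248+0+12·3·9=4572 → min 4572.
Length 4: A_1..A_4: k=1: 0+4572+104·12·9=15804; k=2: 147264+3186+104·118·9=260898; k=3: 7992+0+104·3·9=10800 → min 10800.
Optimal order: ((A_1 (A_2 A_3)) A_4) with cost 10800.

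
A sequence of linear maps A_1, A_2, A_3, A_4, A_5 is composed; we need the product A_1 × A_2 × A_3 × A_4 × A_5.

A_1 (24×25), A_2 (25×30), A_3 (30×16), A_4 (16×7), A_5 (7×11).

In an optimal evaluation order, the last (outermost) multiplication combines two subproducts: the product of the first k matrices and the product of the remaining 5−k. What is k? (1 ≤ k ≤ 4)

Adjacent pairs: A_1A_2 = 24·25·30 = 18000; A_2A_3 = 25·30·16 = 12000; A_3A_4 = 30·16·7 = 3360; A_4A_5 = 16·7·11 = 1232.
Length 3: A_1..A_3: k=1: 0+12000+24·25·16=21600; k=2: 18000+0+24·30·16=29520 → min 21600 | A_2..A_4: k=2: 0+3360+25·30·7=8610; k=3: 12000+0+25·16·7=14800 → min 8610 | A_3..A_5: k=3: 0+1232+30·16·11=6512; k=4: 3360+0+30·7·11=5670 → min 5670.
Length 4: A_1..A_4: k=1: 0+8610+24·25·7=12810; k=2: 18000+3360+24·30·7=26400; k=3: 21600+0+24·16·7=24288 → min 12810 | A_2..A_5: k=2: 0+5670+25·30·11=13920; k=3: 12000+1232+25·16·11=17632; k=4: 8610+0+25·7·11=10535 → min 10535.
Top-level splits: k=1: (A_1..A_1)·(A_2..A_5) → 0+10535+24·25·11 = 17135; k=2: (A_1..A_2)·(A_3..A_5) → 18000+5670+24·30·11 = 31590; k=3: (A_1..A_3)·(A_4..A_5) → 21600+1232+24·16·11 = 27056; k=4: (A_1..A_4)·(A_5..A_5) → 12810+0+24·7·11 = 14658.
Best split is after A_4, i.e. k = 4.

4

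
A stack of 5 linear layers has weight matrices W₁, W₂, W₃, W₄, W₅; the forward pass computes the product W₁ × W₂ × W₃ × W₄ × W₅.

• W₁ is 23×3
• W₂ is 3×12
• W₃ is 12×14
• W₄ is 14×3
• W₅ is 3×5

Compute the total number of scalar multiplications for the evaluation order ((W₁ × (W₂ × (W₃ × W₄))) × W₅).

1164

(W₃ × W₄): 12×14 by 14×3 → 12×3, cost 12·14·3 = 504
(W₂ × (W₃ × W₄)): 3×12 by 12×3 → 3×3, cost 3·12·3 = 108; cumulative 612
(W₁ × (W₂ × (W₃ × W₄))): 23×3 by 3×3 → 23×3, cost 23·3·3 = 207; cumulative 819
((W₁ × (W₂ × (W₃ × W₄))) × W₅): 23×3 by 3×5 → 23×5, cost 23·3·5 = 345; cumulative 1164
Total: 1164 scalar multiplications.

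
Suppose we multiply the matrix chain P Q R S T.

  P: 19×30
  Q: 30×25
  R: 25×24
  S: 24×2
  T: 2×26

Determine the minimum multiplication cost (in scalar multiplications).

4828

Adjacent pairs: PQ = 19·30·25 = 14250; QR = 30·25·24 = 18000; RS = 25·24·2 = 1200; ST = 24·2·26 = 1248.
Length 3: P..R: k=1: 0+18000+19·30·24=31680; k=2: 14250+0+19·25·24=25650 → min 25650 | Q..S: k=2: 0+1200+30·25·2=2700; k=3: 18000+0+30·24·2=19440 → min 2700 | R..T: k=3: 0+1248+25·24·26=16848; k=4: 1200+0+25·2·26=2500 → min 2500.
Length 4: P..S: k=1: 0+2700+19·30·2=3840; k=2: 14250+1200+19·25·2=16400; k=3: 25650+0+19·24·2=26562 → min 3840 | Q..T: k=2: 0+2500+30·25·26=22000; k=3: 18000+1248+30·24·26=37968; k=4: 2700+0+30·2·26=4260 → min 4260.
Length 5: P..T: k=1: 0+4260+19·30·26=19080; k=2: 14250+2500+19·25·26=29100; k=3: 25650+1248+19·24·26=38754; k=4: 3840+0+19·2·26=4828 → min 4828.
Optimal order: ((P (Q (R S))) T) with cost 4828.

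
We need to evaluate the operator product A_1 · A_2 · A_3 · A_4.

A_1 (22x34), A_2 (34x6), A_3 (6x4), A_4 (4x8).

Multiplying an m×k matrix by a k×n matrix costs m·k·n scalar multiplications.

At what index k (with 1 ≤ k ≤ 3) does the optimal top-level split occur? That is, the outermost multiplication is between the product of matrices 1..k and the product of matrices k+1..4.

3

Adjacent pairs: A_1A_2 = 22·34·6 = 4488; A_2A_3 = 34·6·4 = 816; A_3A_4 = 6·4·8 = 192.
Length 3: A_1..A_3: k=1: 0+816+22·34·4=3808; k=2: 4488+0+22·6·4=5016 → min 3808 | A_2..A_4: k=2: 0+192+34·6·8=1824; k=3: 816+0+34·4·8=1904 → min 1824.
Top-level splits: k=1: (A_1..A_1)·(A_2..A_4) → 0+1824+22·34·8 = 7808; k=2: (A_1..A_2)·(A_3..A_4) → 4488+192+22·6·8 = 5736; k=3: (A_1..A_3)·(A_4..A_4) → 3808+0+22·4·8 = 4512.
Best split is after A_3, i.e. k = 3.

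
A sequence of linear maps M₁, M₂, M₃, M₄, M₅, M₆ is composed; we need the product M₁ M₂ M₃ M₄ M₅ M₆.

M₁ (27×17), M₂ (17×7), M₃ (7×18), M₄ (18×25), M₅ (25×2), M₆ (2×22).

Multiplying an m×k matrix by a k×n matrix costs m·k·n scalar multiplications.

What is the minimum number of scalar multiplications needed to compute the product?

3496

Adjacent pairs: M₁M₂ = 27·17·7 = 3213; M₂M₃ = 17·7·18 = 2142; M₃M₄ = 7·18·25 = 3150; M₄M₅ = 18·25·2 = 900; M₅M₆ = 25·2·22 = 1100.
Length 3: M₁..M₃: k=1: 0+2142+27·17·18=10404; k=2: 3213+0+27·7·18=6615 → min 6615 | M₂..M₄: k=2: 0+3150+17·7·25=6125; k=3: 2142+0+17·18·25=9792 → min 6125 | M₃..M₅: k=3: 0+900+7·18·2=1152; k=4: 3150+0+7·25·2=3500 → min 1152 | M₄..M₆: k=4: 0+1100+18·25·22=11000; k=5: 900+0+18·2·22=1692 → min 1692.
Length 4: M₁..M₄: k=1: 0+6125+27·17·25=17600; k=2: 3213+3150+27·7·25=11088; k=3: 6615+0+27·18·25=18765 → min 11088 | M₂..M₅: k=2: 0+1152+17·7·2=1390; k=3: 2142+900+17·18·2=3654; k=4: 6125+0+17·25·2=6975 → min 1390 | M₃..M₆: k=3: 0+1692+7·18·22=4464; k=4: 3150+1100+7·25·22=8100; k=5: 1152+0+7·2·22=1460 → min 1460.
Length 5: M₁..M₅: k=1: 0+1390+27·17·2=2308; k=2: 3213+1152+27·7·2=4743; k=3: 6615+900+27·18·2=8487; k=4: 11088+0+27·25·2=12438 → min 2308 | M₂..M₆: k=2: 0+1460+17·7·22=4078; k=3: 2142+1692+17·18·22=10566; k=4: 6125+1100+17·25·22=16575; k=5: 1390+0+17·2·22=2138 → min 2138.
Length 6: M₁..M₆: k=1: 0+2138+27·17·22=12236; k=2: 3213+1460+27·7·22=8831; k=3: 6615+1692+27·18·22=18999; k=4: 11088+1100+27·25·22=27038; k=5: 2308+0+27·2·22=3496 → min 3496.
Optimal order: ((M₁ (M₂ (M₃ (M₄ M₅)))) M₆) with cost 3496.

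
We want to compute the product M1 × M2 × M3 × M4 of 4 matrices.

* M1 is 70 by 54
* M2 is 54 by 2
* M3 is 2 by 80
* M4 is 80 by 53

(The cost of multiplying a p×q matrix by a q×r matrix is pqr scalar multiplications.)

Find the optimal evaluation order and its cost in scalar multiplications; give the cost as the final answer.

23460

Adjacent pairs: M1M2 = 70·54·2 = 7560; M2M3 = 54·2·80 = 8640; M3M4 = 2·80·53 = 8480.
Length 3: M1..M3: k=1: 0+8640+70·54·80=311040; k=2: 7560+0+70·2·80=18760 → min 18760 | M2..M4: k=2: 0+8480+54·2·53=14204; k=3: 8640+0+54·80·53=237600 → min 14204.
Length 4: M1..M4: k=1: 0+14204+70·54·53=214544; k=2: 7560+8480+70·2·53=23460; k=3: 18760+0+70·80·53=315560 → min 23460.
Optimal parenthesization: ((M1 × M2) × (M3 × M4)) with cost 23460.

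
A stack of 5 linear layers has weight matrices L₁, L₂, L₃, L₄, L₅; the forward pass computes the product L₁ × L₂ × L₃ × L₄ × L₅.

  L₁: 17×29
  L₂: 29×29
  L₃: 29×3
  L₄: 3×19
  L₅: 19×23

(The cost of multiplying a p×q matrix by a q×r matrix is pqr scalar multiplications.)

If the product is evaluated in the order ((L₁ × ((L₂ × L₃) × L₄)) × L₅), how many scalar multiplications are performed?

(L₂ × L₃): 29×29 by 29×3 → 29×3, cost 29·29·3 = 2523
((L₂ × L₃) × L₄): 29×3 by 3×19 → 29×19, cost 29·3·19 = 1653; cumulative 4176
(L₁ × ((L₂ × L₃) × L₄)): 17×29 by 29×19 → 17×19, cost 17·29·19 = 9367; cumulative 13543
((L₁ × ((L₂ × L₃) × L₄)) × L₅): 17×19 by 19×23 → 17×23, cost 17·19·23 = 7429; cumulative 20972
Total: 20972 scalar multiplications.

20972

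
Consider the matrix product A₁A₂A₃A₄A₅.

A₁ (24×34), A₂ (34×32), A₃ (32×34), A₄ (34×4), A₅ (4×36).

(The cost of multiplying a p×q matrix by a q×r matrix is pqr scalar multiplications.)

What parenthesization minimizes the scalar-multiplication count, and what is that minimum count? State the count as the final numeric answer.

Adjacent pairs: A₁A₂ = 24·34·32 = 26112; A₂A₃ = 34·32·34 = 36992; A₃A₄ = 32·34·4 = 4352; A₄A₅ = 34·4·36 = 4896.
Length 3: A₁..A₃: k=1: 0+36992+24·34·34=64736; k=2: 26112+0+24·32·34=52224 → min 52224 | A₂..A₄: k=2: 0+4352+34·32·4=8704; k=3: 36992+0+34·34·4=41616 → min 8704 | A₃..A₅: k=3: 0+4896+32·34·36=44064; k=4: 4352+0+32·4·36=8960 → min 8960.
Length 4: A₁..A₄: k=1: 0+8704+24·34·4=11968; k=2: 26112+4352+24·32·4=33536; k=3: 52224+0+24·34·4=55488 → min 11968 | A₂..A₅: k=2: 0+8960+34·32·36=48128; k=3: 36992+4896+34·34·36=83504; k=4: 8704+0+34·4·36=13600 → min 13600.
Length 5: A₁..A₅: k=1: 0+13600+24·34·36=42976; k=2: 26112+8960+24·32·36=62720; k=3: 52224+4896+24·34·36=86496; k=4: 11968+0+24·4·36=15424 → min 15424.
Optimal parenthesization: ((A₁(A₂(A₃A₄)))A₅) with cost 15424.

15424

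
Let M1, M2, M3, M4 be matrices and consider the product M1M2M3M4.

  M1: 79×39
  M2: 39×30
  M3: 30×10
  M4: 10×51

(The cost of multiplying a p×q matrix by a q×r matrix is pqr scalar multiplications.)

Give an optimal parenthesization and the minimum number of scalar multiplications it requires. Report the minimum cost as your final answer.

82800

Adjacent pairs: M1M2 = 79·39·30 = 92430; M2M3 = 39·30·10 = 11700; M3M4 = 30·10·51 = 15300.
Length 3: M1..M3: k=1: 0+11700+79·39·10=42510; k=2: 92430+0+79·30·10=116130 → min 42510 | M2..M4: k=2: 0+15300+39·30·51=74970; k=3: 11700+0+39·10·51=31590 → min 31590.
Length 4: M1..M4: k=1: 0+31590+79·39·51=188721; k=2: 92430+15300+79·30·51=228600; k=3: 42510+0+79·10·51=82800 → min 82800.
Optimal parenthesization: ((M1(M2M3))M4) with cost 82800.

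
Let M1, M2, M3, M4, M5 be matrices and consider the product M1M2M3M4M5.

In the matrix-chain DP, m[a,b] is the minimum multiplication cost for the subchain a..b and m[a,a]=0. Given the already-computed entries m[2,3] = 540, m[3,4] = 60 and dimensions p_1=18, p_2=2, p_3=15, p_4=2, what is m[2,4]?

m[2,4] = min over k∈[2,3] of m[2,k]+m[k+1,4]+p_{1}·p_k·p_{4}.
k=2: 0 + 60 + 18·2·2 = 132; k=3: 540 + 0 + 18·15·2 = 1080.
Minimum: 132 at k=2.

132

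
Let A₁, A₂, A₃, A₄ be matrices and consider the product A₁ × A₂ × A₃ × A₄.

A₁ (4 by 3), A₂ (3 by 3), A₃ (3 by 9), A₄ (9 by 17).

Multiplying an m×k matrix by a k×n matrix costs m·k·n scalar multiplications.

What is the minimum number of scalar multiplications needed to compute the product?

699

Adjacent pairs: A₁A₂ = 4·3·3 = 36; A₂A₃ = 3·3·9 = 81; A₃A₄ = 3·9·17 = 459.
Length 3: A₁..A₃: k=1: 0+81+4·3·9=189; k=2: 36+0+4·3·9=144 → min 144 | A₂..A₄: k=2: 0+459+3·3·17=612; k=3: 81+0+3·9·17=540 → min 540.
Length 4: A₁..A₄: k=1: 0+540+4·3·17=744; k=2: 36+459+4·3·17=699; k=3: 144+0+4·9·17=756 → min 699.
Optimal order: ((A₁ × A₂) × (A₃ × A₄)) with cost 699.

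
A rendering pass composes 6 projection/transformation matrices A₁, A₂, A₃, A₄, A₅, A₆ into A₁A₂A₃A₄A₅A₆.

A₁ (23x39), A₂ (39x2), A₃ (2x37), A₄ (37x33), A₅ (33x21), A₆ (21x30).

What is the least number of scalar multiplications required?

Adjacent pairs: A₁A₂ = 23·39·2 = 1794; A₂A₃ = 39·2·37 = 2886; A₃A₄ = 2·37·33 = 2442; A₄A₅ = 37·33·21 = 25641; A₅A₆ = 33·21·30 = 20790.
Length 3: A₁..A₃: k=1: 0+2886+23·39·37=36075; k=2: 1794+0+23·2·37=3496 → min 3496 | A₂..A₄: k=2: 0+2442+39·2·33=5016; k=3: 2886+0+39·37·33=50505 → min 5016 | A₃..A₅: k=3: 0+25641+2·37·21=27195; k=4: 2442+0+2·33·21=3828 → min 3828 | A₄..A₆: k=4: 0+20790+37·33·30=57420; k=5: 25641+0+37·21·30=48951 → min 48951.
Length 4: A₁..A₄: k=1: 0+5016+23·39·33=34617; k=2: 1794+2442+23·2·33=5754; k=3: 3496+0+23·37·33=31579 → min 5754 | A₂..A₅: k=2: 0+3828+39·2·21=5466; k=3: 2886+25641+39·37·21=58830; k=4: 5016+0+39·33·21=32043 → min 5466 | A₃..A₆: k=3: 0+48951+2·37·30=51171; k=4: 2442+20790+2·33·30=25212; k=5: 3828+0+2·21·30=5088 → min 5088.
Length 5: A₁..A₅: k=1: 0+5466+23·39·21=24303; k=2: 1794+3828+23·2·21=6588; k=3: 3496+25641+23·37·21=47008; k=4: 5754+0+23·33·21=21693 → min 6588 | A₂..A₆: k=2: 0+5088+39·2·30=7428; k=3: 2886+48951+39·37·30=95127; k=4: 5016+20790+39·33·30=64416; k=5: 5466+0+39·21·30=30036 → min 7428.
Length 6: A₁..A₆: k=1: 0+7428+23·39·30=34338; k=2: 1794+5088+23·2·30=8262; k=3: 3496+48951+23·37·30=77977; k=4: 5754+20790+23·33·30=49314; k=5: 6588+0+23·21·30=21078 → min 8262.
Optimal order: ((A₁A₂)(((A₃A₄)A₅)A₆)) with cost 8262.

8262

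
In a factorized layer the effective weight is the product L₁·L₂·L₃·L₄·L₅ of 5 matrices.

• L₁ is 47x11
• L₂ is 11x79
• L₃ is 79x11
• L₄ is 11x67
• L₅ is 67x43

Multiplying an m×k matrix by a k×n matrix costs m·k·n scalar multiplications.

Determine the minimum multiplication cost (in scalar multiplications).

Adjacent pairs: L₁L₂ = 47·11·79 = 40843; L₂L₃ = 11·79·11 = 9559; L₃L₄ = 79·11·67 = 58223; L₄L₅ = 11·67·43 = 31691.
Length 3: L₁..L₃: k=1: 0+9559+47·11·11=15246; k=2: 40843+0+47·79·11=81686 → min 15246 | L₂..L₄: k=2: 0+58223+11·79·67=116446; k=3: 9559+0+11·11·67=17666 → min 17666 | L₃..L₅: k=3: 0+31691+79·11·43=69058; k=4: 58223+0+79·67·43=285822 → min 69058.
Length 4: L₁..L₄: k=1: 0+17666+47·11·67=52305; k=2: 40843+58223+47·79·67=347837; k=3: 15246+0+47·11·67=49885 → min 49885 | L₂..L₅: k=2: 0+69058+11·79·43=106425; k=3: 9559+31691+11·11·43=46453; k=4: 17666+0+11·67·43=49357 → min 46453.
Length 5: L₁..L₅: k=1: 0+46453+47·11·43=68684; k=2: 40843+69058+47·79·43=269560; k=3: 15246+31691+47·11·43=69168; k=4: 49885+0+47·67·43=185292 → min 68684.
Optimal order: (L₁·((L₂·L₃)·(L₄·L₅))) with cost 68684.

68684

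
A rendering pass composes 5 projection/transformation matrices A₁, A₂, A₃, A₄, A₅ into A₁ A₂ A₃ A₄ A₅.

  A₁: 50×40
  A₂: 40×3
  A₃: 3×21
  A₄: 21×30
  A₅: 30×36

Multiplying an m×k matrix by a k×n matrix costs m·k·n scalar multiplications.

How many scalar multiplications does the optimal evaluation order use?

16530

Adjacent pairs: A₁A₂ = 50·40·3 = 6000; A₂A₃ = 40·3·21 = 2520; A₃A₄ = 3·21·30 = 1890; A₄A₅ = 21·30·36 = 22680.
Length 3: A₁..A₃: k=1: 0+2520+50·40·21=44520; k=2: 6000+0+50·3·21=9150 → min 9150 | A₂..A₄: k=2: 0+1890+40·3·30=5490; k=3: 2520+0+40·21·30=27720 → min 5490 | A₃..A₅: k=3: 0+22680+3·21·36=24948; k=4: 1890+0+3·30·36=5130 → min 5130.
Length 4: A₁..A₄: k=1: 0+5490+50·40·30=65490; k=2: 6000+1890+50·3·30=12390; k=3: 9150+0+50·21·30=40650 → min 12390 | A₂..A₅: k=2: 0+5130+40·3·36=9450; k=3: 2520+22680+40·21·36=55440; k=4: 5490+0+40·30·36=48690 → min 9450.
Length 5: A₁..A₅: k=1: 0+9450+50·40·36=81450; k=2: 6000+5130+50·3·36=16530; k=3: 9150+22680+50·21·36=69630; k=4: 12390+0+50·30·36=66390 → min 16530.
Optimal order: ((A₁ A₂) ((A₃ A₄) A₅)) with cost 16530.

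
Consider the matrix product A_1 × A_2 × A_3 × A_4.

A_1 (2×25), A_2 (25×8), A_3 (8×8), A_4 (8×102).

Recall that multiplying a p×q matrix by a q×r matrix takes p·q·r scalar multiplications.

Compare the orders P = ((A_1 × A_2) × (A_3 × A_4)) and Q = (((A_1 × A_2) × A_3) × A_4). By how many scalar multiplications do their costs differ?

6400

Order P = ((A_1 × A_2) × (A_3 × A_4)): (A_1 × A_2): 2×25 by 25×8 → 2×8, cost 2·25·8 = 400; (A_3 × A_4): 8×8 by 8×102 → 8×102, cost 8·8·102 = 6528; ((A_1 × A_2) × (A_3 × A_4)): 2×8 by 8×102 → 2×102, cost 2·8·102 = 1632; cumulative 8560. Total 8560.
Order Q = (((A_1 × A_2) × A_3) × A_4): (A_1 × A_2): 2×25 by 25×8 → 2×8, cost 2·25·8 = 400; ((A_1 × A_2) × A_3): 2×8 by 8×8 → 2×8, cost 2·8·8 = 128; cumulative 528; (((A_1 × A_2) × A_3) × A_4): 2×8 by 8×102 → 2×102, cost 2·8·102 = 1632; cumulative 2160. Total 2160.
Difference: |8560 − 2160| = 6400.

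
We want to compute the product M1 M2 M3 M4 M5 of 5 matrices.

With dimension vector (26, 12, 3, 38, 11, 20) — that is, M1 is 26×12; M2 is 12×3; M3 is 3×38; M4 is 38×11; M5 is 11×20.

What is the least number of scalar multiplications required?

Adjacent pairs: M1M2 = 26·12·3 = 936; M2M3 = 12·3·38 = 1368; M3M4 = 3·38·11 = 1254; M4M5 = 38·11·20 = 8360.
Length 3: M1..M3: k=1: 0+1368+26·12·38=13224; k=2: 936+0+26·3·38=3900 → min 3900 | M2..M4: k=2: 0+1254+12·3·11=1650; k=3: 1368+0+12·38·11=6384 → min 1650 | M3..M5: k=3: 0+8360+3·38·20=10640; k=4: 1254+0+3·11·20=1914 → min 1914.
Length 4: M1..M4: k=1: 0+1650+26·12·11=5082; k=2: 936+1254+26·3·11=3048; k=3: 3900+0+26·38·11=14768 → min 3048 | M2..M5: k=2: 0+1914+12·3·20=2634; k=3: 1368+8360+12·38·20=18848; k=4: 1650+0+12·11·20=4290 → min 2634.
Length 5: M1..M5: k=1: 0+2634+26·12·20=8874; k=2: 936+1914+26·3·20=4410; k=3: 3900+8360+26·38·20=32020; k=4: 3048+0+26·11·20=8768 → min 4410.
Optimal order: ((M1 M2) ((M3 M4) M5)) with cost 4410.

4410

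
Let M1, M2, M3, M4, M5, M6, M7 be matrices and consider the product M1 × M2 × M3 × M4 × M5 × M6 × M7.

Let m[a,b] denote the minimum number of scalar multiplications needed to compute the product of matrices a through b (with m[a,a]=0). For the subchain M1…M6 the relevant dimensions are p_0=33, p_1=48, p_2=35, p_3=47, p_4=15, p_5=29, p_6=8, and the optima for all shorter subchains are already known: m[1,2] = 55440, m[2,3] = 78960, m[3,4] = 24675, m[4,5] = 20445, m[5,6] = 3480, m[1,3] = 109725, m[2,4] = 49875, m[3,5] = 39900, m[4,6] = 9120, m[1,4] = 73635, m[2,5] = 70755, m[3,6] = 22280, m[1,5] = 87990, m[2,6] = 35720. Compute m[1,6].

48392

m[1,6] = min over k∈[1,5] of m[1,k]+m[k+1,6]+p_{0}·p_k·p_{6}.
k=1: 0 + 35720 + 33·48·8 = 48392; k=2: 55440 + 22280 + 33·35·8 = 86960; k=3: 109725 + 9120 + 33·47·8 = 131253; k=4: 73635 + 3480 + 33·15·8 = 81075; k=5: 87990 + 0 + 33·29·8 = 95646.
Minimum: 48392 at k=1.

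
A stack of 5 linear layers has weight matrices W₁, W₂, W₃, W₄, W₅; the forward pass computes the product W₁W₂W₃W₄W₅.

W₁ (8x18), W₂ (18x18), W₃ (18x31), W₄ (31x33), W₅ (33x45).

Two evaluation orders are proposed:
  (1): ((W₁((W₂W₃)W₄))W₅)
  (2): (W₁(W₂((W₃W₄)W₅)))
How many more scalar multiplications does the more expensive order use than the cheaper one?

Order (1) = ((W₁((W₂W₃)W₄))W₅): (W₂W₃): 18×18 by 18×31 → 18×31, cost 18·18·31 = 10044; ((W₂W₃)W₄): 18×31 by 31×33 → 18×33, cost 18·31·33 = 18414; cumulative 28458; (W₁((W₂W₃)W₄)): 8×18 by 18×33 → 8×33, cost 8·18·33 = 4752; cumulative 33210; ((W₁((W₂W₃)W₄))W₅): 8×33 by 33×45 → 8×45, cost 8·33·45 = 11880; cumulative 45090. Total 45090.
Order (2) = (W₁(W₂((W₃W₄)W₅))): (W₃W₄): 18×31 by 31×33 → 18×33, cost 18·31·33 = 18414; ((W₃W₄)W₅): 18×33 by 33×45 → 18×45, cost 18·33·45 = 26730; cumulative 45144; (W₂((W₃W₄)W₅)): 18×18 by 18×45 → 18×45, cost 18·18·45 = 14580; cumulative 59724; (W₁(W₂((W₃W₄)W₅))): 8×18 by 18×45 → 8×45, cost 8·18·45 = 6480; cumulative 66204. Total 66204.
Difference: |45090 − 66204| = 21114.

21114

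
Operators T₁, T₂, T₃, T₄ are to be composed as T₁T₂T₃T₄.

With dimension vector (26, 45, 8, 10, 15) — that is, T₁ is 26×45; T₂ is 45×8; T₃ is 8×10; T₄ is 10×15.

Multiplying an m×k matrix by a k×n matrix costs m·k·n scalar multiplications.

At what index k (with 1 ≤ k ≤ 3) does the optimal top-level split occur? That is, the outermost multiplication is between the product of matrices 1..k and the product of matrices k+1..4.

2

Adjacent pairs: T₁T₂ = 26·45·8 = 9360; T₂T₃ = 45·8·10 = 3600; T₃T₄ = 8·10·15 = 1200.
Length 3: T₁..T₃: k=1: 0+3600+26·45·10=15300; k=2: 9360+0+26·8·10=11440 → min 11440 | T₂..T₄: k=2: 0+1200+45·8·15=6600; k=3: 3600+0+45·10·15=10350 → min 6600.
Top-level splits: k=1: (T₁..T₁)·(T₂..T₄) → 0+6600+26·45·15 = 24150; k=2: (T₁..T₂)·(T₃..T₄) → 9360+1200+26·8·15 = 13680; k=3: (T₁..T₃)·(T₄..T₄) → 11440+0+26·10·15 = 15340.
Best split is after T₂, i.e. k = 2.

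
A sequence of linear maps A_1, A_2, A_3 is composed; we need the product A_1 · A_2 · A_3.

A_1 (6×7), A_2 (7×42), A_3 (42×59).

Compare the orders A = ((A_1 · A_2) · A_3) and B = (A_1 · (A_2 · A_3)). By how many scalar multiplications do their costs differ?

3192

Order A = ((A_1 · A_2) · A_3): (A_1 · A_2): 6×7 by 7×42 → 6×42, cost 6·7·42 = 1764; ((A_1 · A_2) · A_3): 6×42 by 42×59 → 6×59, cost 6·42·59 = 14868; cumulative 16632. Total 16632.
Order B = (A_1 · (A_2 · A_3)): (A_2 · A_3): 7×42 by 42×59 → 7×59, cost 7·42·59 = 17346; (A_1 · (A_2 · A_3)): 6×7 by 7×59 → 6×59, cost 6·7·59 = 2478; cumulative 19824. Total 19824.
Difference: |16632 − 19824| = 3192.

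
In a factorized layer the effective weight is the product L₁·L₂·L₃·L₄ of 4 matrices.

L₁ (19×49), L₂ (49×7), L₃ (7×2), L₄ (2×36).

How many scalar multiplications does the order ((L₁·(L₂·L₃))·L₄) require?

3916

(L₂·L₃): 49×7 by 7×2 → 49×2, cost 49·7·2 = 686
(L₁·(L₂·L₃)): 19×49 by 49×2 → 19×2, cost 19·49·2 = 1862; cumulative 2548
((L₁·(L₂·L₃))·L₄): 19×2 by 2×36 → 19×36, cost 19·2·36 = 1368; cumulative 3916
Total: 3916 scalar multiplications.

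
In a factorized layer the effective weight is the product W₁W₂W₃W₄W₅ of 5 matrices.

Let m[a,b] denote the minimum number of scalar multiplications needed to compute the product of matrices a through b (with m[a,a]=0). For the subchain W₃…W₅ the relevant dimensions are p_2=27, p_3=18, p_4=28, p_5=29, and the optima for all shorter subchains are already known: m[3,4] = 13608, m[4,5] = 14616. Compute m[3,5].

28710

m[3,5] = min over k∈[3,4] of m[3,k]+m[k+1,5]+p_{2}·p_k·p_{5}.
k=3: 0 + 14616 + 27·18·29 = 28710; k=4: 13608 + 0 + 27·28·29 = 35532.
Minimum: 28710 at k=3.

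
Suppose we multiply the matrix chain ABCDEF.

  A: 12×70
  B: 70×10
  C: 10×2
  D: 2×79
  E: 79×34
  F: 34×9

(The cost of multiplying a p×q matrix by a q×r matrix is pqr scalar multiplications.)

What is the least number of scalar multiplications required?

Adjacent pairs: AB = 12·70·10 = 8400; BC = 70·10·2 = 1400; CD = 10·2·79 = 1580; DE = 2·79·34 = 5372; EF = 79·34·9 = 24174.
Length 3: A..C: k=1: 0+1400+12·70·2=3080; k=2: 8400+0+12·10·2=8640 → min 3080 | B..D: k=2: 0+1580+70·10·79=56880; k=3: 1400+0+70·2·79=12460 → min 12460 | C..E: k=3: 0+5372+10·2·34=6052; k=4: 1580+0+10·79·34=28440 → min 6052 | D..F: k=4: 0+24174+2·79·9=25596; k=5: 5372+0+2·34·9=5984 → min 5984.
Length 4: A..D: k=1: 0+12460+12·70·79=78820; k=2: 8400+1580+12·10·79=19460; k=3: 3080+0+12·2·79=4976 → min 4976 | B..E: k=2: 0+6052+70·10·34=29852; k=3: 1400+5372+70·2·34=11532; k=4: 12460+0+70·79·34=200480 → min 11532 | C..F: k=3: 0+5984+10·2·9=6164; k=4: 1580+24174+10·79·9=32864; k=5: 6052+0+10·34·9=9112 → min 6164.
Length 5: A..E: k=1: 0+11532+12·70·34=40092; k=2: 8400+6052+12·10·34=18532; k=3: 3080+5372+12·2·34=9268; k=4: 4976+0+12·79·34=37208 → min 9268 | B..F: k=2: 0+6164+70·10·9=12464; k=3: 1400+5984+70·2·9=8644; k=4: 12460+24174+70·79·9=86404; k=5: 11532+0+70·34·9=32952 → min 8644.
Length 6: A..F: k=1: 0+8644+12·70·9=16204; k=2: 8400+6164+12·10·9=15644; k=3: 3080+5984+12·2·9=9280; k=4: 4976+24174+12·79·9=37682; k=5: 9268+0+12·34·9=12940 → min 9280.
Optimal order: ((A(BC))((DE)F)) with cost 9280.

9280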